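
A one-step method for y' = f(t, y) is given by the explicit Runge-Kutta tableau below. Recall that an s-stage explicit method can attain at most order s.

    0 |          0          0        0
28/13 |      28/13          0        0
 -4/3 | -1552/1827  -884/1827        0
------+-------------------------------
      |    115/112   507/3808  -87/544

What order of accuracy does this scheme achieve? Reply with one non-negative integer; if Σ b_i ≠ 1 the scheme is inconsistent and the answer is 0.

b = (115/112, 507/3808, -87/544)
c = (0, 28/13, -4/3)
Ac = (0, 0, -272/261)
Σ b_i: 115/112·1 + 507/3808·1 + (-87/544)·1 = 1 ✓
b·c: 507/3808·28/13 + (-87/544)·(-4/3) = 1/2 ✓
b·c²: 507/3808·784/169 + (-87/544)·16/9 = 1/3 ✓
b·Ac: (-87/544)·(-272/261) = 1/6 ✓; 3 stages ⇒ order 3.

3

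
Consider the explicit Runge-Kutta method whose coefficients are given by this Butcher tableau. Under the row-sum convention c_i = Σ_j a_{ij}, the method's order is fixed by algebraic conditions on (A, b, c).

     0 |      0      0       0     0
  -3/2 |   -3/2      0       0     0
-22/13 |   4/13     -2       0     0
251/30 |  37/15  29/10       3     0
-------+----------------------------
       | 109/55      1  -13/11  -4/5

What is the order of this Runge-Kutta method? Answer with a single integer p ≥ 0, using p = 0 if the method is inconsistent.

1

b = (109/55, 1, -13/11, -4/5)
c = (0, -3/2, -22/13, 251/30)
Ac = (0, 0, 3, -2451/260)
Σ b_i: 109/55·1 + 1·1 + (-13/11)·1 + (-4/5)·1 = 1 ✓
b·c: 1·(-3/2) + (-13/11)·(-22/13) + (-4/5)·251/30 = -929/150 ≠ 1/2 ⇒ order 1.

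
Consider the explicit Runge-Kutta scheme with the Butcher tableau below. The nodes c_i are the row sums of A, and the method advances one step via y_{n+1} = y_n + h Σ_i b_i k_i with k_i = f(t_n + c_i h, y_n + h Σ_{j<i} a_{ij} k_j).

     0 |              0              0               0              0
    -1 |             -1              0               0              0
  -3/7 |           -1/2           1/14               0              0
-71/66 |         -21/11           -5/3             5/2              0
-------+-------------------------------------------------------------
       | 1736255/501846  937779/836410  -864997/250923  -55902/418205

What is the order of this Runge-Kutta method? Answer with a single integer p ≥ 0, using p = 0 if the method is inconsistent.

3

b = (1736255/501846, 937779/836410, -864997/250923, -55902/418205)
c = (0, -1, -3/7, -71/66)
Ac = (0, 0, -1/14, 25/42)
Σ b_i: 1736255/501846·1 + 937779/836410·1 + (-864997/250923)·1 + (-55902/418205)·1 = 1 ✓
b·c: 937779/836410·(-1) + (-864997/250923)·(-3/7) + (-55902/418205)·(-71/66) = 1/2 ✓
b·c²: 937779/836410·1 + (-864997/250923)·9/49 + (-55902/418205)·5041/4356 = 1/3 ✓
b·Ac: (-864997/250923)·(-1/14) + (-55902/418205)·25/42 = 1/6 ✓
b·c³: 937779/836410·(-1) + (-864997/250923)·(-27/343) + (-55902/418205)·(-357911/287496) = -14404931/21077532 ≠ 1/4 ⇒ order 3.
b·(c∘Ac): (-864997/250923)·3/98 + (-55902/418205)·(-1775/2772) = -5002/250923 ≠ 1/8
b·Ac²: (-864997/250923)·1/14 + (-55902/418205)·(-355/294) = -297991/3512922 ≠ 1/12
b·A²c: (-55902/418205)·(-5/28) = 3993/167282 ≠ 1/24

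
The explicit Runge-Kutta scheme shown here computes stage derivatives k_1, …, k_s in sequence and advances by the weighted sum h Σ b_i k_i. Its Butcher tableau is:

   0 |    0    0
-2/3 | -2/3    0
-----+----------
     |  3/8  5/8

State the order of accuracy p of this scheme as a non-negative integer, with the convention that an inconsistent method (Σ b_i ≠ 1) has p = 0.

b = (3/8, 5/8)
c = (0, -2/3)
Σ b_i: 3/8·1 + 5/8·1 = 1 ✓
b·c: 5/8·(-2/3) = -5/12 ≠ 1/2 ⇒ order 1.

1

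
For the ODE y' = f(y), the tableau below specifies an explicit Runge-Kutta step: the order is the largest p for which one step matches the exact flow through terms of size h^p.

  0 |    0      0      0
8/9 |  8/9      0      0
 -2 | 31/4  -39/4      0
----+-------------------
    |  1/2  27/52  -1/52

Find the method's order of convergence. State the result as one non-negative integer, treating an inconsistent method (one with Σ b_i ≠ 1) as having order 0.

b = (1/2, 27/52, -1/52)
c = (0, 8/9, -2)
Ac = (0, 0, -26/3)
Σ b_i: 1/2·1 + 27/52·1 + (-1/52)·1 = 1 ✓
b·c: 27/52·8/9 + (-1/52)·(-2) = 1/2 ✓
b·c²: 27/52·64/81 + (-1/52)·4 = 1/3 ✓
b·Ac: (-1/52)·(-26/3) = 1/6 ✓; 3 stages ⇒ order 3.

3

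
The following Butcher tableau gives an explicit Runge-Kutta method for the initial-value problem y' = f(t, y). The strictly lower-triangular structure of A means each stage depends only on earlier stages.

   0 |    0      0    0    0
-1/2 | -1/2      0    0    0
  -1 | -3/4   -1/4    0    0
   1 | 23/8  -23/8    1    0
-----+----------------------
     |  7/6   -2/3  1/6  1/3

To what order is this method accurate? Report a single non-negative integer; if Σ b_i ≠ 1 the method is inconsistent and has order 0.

4

b = (7/6, -2/3, 1/6, 1/3)
c = (0, -1/2, -1, 1)
Ac = (0, 0, 1/8, 7/16)
Σ b_i: 7/6·1 + (-2/3)·1 + 1/6·1 + 1/3·1 = 1 ✓
b·c: (-2/3)·(-1/2) + 1/6·(-1) + 1/3·1 = 1/2 ✓
b·c²: (-2/3)·1/4 + 1/6·1 + 1/3·1 = 1/3 ✓
b·Ac: 1/6·1/8 + 1/3·7/16 = 1/6 ✓
b·c³: (-2/3)·(-1/8) + 1/6·(-1) + 1/3·1 = 1/4 ✓
b·(c∘Ac): 1/6·(-1/8) + 1/3·7/16 = 1/8 ✓
b·Ac²: 1/6·(-1/16) + 1/3·9/32 = 1/12 ✓
b·A²c: 1/3·1/8 = 1/24 ✓; 4 stages ⇒ order 4.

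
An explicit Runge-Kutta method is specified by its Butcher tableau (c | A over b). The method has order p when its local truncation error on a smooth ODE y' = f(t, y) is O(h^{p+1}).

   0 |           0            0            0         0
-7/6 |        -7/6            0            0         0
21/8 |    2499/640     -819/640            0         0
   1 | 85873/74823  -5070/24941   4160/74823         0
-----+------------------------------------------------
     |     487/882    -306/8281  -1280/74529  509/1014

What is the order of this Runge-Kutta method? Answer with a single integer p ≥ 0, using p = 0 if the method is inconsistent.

b = (487/882, -306/8281, -1280/74529, 509/1014)
c = (0, -7/6, 21/8, 1)
Ac = (0, 0, 1911/1280, 195/509)
Σ b_i: 487/882·1 + (-306/8281)·1 + (-1280/74529)·1 + 509/1014·1 = 1 ✓
b·c: (-306/8281)·(-7/6) + (-1280/74529)·21/8 + 509/1014·1 = 1/2 ✓
b·c²: (-306/8281)·49/36 + (-1280/74529)·441/64 + 509/1014·1 = 1/3 ✓
b·Ac: (-1280/74529)·1911/1280 + 509/1014·195/509 = 1/6 ✓
b·c³: (-306/8281)·(-343/216) + (-1280/74529)·9261/512 + 509/1014·1 = 1/4 ✓
b·(c∘Ac): (-1280/74529)·40131/10240 + 509/1014·195/509 = 1/8 ✓
b·Ac²: (-1280/74529)·(-4459/2560) + 509/1014·325/3054 = 1/12 ✓
b·A²c: 509/1014·169/2036 = 1/24 ✓; 4 stages ⇒ order 4.

4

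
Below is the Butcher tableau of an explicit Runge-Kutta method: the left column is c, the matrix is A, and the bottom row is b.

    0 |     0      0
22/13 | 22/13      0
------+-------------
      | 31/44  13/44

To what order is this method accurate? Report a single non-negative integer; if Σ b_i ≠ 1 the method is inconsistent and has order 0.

2

b = (31/44, 13/44)
c = (0, 22/13)
Σ b_i: 31/44·1 + 13/44·1 = 1 ✓
b·c: 13/44·22/13 = 1/2 ✓; 2 stages ⇒ order 2.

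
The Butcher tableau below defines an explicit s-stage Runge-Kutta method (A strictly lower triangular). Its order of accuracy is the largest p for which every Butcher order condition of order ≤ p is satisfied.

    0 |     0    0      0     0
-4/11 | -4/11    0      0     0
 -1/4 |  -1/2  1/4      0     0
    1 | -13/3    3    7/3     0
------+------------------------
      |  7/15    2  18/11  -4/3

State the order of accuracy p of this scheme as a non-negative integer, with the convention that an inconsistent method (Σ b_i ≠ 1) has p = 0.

b = (7/15, 2, 18/11, -4/3)
c = (0, -4/11, -1/4, 1)
Ac = (0, 0, -1/11, -221/132)
Σ b_i: 7/15·1 + 2·1 + 18/11·1 + (-4/3)·1 = 457/165 ≠ 1 ⇒ order 0.

0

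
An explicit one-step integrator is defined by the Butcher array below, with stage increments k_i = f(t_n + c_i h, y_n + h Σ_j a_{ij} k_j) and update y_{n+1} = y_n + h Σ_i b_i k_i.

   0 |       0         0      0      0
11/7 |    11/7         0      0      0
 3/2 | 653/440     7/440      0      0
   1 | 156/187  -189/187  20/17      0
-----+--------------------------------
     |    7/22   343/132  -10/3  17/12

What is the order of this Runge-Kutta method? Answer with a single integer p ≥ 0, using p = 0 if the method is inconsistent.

b = (7/22, 343/132, -10/3, 17/12)
c = (0, 11/7, 3/2, 1)
Ac = (0, 0, 1/40, 3/17)
Σ b_i: 7/22·1 + 343/132·1 + (-10/3)·1 + 17/12·1 = 1 ✓
b·c: 343/132·11/7 + (-10/3)·3/2 + 17/12·1 = 1/2 ✓
b·c²: 343/132·121/49 + (-10/3)·9/4 + 17/12·1 = 1/3 ✓
b·Ac: (-10/3)·1/40 + 17/12·3/17 = 1/6 ✓
b·c³: 343/132·1331/343 + (-10/3)·27/8 + 17/12·1 = 1/4 ✓
b·(c∘Ac): (-10/3)·3/80 + 17/12·3/17 = 1/8 ✓
b·Ac²: (-10/3)·11/280 + 17/12·18/119 = 1/12 ✓
b·A²c: 17/12·1/34 = 1/24 ✓; 4 stages ⇒ order 4.

4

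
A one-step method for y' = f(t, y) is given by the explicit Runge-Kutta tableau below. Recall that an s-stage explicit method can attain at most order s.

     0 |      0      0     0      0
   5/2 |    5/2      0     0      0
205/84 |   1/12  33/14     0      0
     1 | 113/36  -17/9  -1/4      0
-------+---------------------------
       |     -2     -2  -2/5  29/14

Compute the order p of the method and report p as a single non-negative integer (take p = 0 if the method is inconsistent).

b = (-2, -2, -2/5, 29/14)
c = (0, 5/2, 205/84, 1)
Ac = (0, 0, 165/28, -5375/1008)
Σ b_i: (-2)·1 + (-2)·1 + (-2/5)·1 + 29/14·1 = -163/70 ≠ 1 ⇒ order 0.

0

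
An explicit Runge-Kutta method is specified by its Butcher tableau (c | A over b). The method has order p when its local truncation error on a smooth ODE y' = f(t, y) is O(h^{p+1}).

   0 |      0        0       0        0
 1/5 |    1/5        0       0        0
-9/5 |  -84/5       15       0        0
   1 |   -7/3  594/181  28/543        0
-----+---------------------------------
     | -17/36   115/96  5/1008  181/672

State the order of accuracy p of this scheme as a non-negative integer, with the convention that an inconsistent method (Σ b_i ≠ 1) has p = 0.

4

b = (-17/36, 115/96, 5/1008, 181/672)
c = (0, 1/5, -9/5, 1)
Ac = (0, 0, 3, 102/181)
Σ b_i: (-17/36)·1 + 115/96·1 + 5/1008·1 + 181/672·1 = 1 ✓
b·c: 115/96·1/5 + 5/1008·(-9/5) + 181/672·1 = 1/2 ✓
b·c²: 115/96·1/25 + 5/1008·81/25 + 181/672·1 = 1/3 ✓
b·Ac: 5/1008·3 + 181/672·102/181 = 1/6 ✓
b·c³: 115/96·1/125 + 5/1008·(-729/125) + 181/672·1 = 1/4 ✓
b·(c∘Ac): 5/1008·(-27/5) + 181/672·102/181 = 1/8 ✓
b·Ac²: 5/1008·3/5 + 181/672·54/181 = 1/12 ✓
b·A²c: 181/672·28/181 = 1/24 ✓; 4 stages ⇒ order 4.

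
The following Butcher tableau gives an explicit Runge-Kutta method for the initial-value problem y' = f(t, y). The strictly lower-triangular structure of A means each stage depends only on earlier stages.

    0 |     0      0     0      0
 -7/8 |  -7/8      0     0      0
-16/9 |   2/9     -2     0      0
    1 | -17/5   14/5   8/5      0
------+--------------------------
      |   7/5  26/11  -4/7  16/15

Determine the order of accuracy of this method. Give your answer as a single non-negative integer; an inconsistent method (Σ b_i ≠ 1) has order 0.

0

b = (7/5, 26/11, -4/7, 16/15)
c = (0, -7/8, -16/9, 1)
Ac = (0, 0, 7/4, -953/180)
Σ b_i: 7/5·1 + 26/11·1 + (-4/7)·1 + 16/15·1 = 4919/1155 ≠ 1 ⇒ order 0.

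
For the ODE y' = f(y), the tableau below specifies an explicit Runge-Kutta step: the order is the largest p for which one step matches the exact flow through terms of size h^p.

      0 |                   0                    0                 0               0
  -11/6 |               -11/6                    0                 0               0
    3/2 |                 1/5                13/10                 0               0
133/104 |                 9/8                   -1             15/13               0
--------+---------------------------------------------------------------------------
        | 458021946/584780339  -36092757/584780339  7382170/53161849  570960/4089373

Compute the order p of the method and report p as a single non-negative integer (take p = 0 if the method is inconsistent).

3

b = (458021946/584780339, -36092757/584780339, 7382170/53161849, 570960/4089373)
c = (0, -11/6, 3/2, 133/104)
Ac = (0, 0, -143/60, 139/39)
Σ b_i: 458021946/584780339·1 + (-36092757/584780339)·1 + 7382170/53161849·1 + 570960/4089373·1 = 1 ✓
b·c: (-36092757/584780339)·(-11/6) + 7382170/53161849·3/2 + 570960/4089373·133/104 = 1/2 ✓
b·c²: (-36092757/584780339)·121/36 + 7382170/53161849·9/4 + 570960/4089373·17689/10816 = 1/3 ✓
b·Ac: 7382170/53161849·(-143/60) + 570960/4089373·139/39 = 1/6 ✓
b·c³: (-36092757/584780339)·(-1331/216) + 7382170/53161849·27/8 + 570960/4089373·2352637/1124864 = 227101539553/199037962656 ≠ 1/4 ⇒ order 3.
b·(c∘Ac): 7382170/53161849·(-143/40) + 570960/4089373·18487/4056 = 29759809/212647396 ≠ 1/8
b·Ac²: 7382170/53161849·1573/360 + 570960/4089373·(-179/234) = 73600897/147217428 ≠ 1/12
b·A²c: 570960/4089373·(-11/4) = -1570140/4089373 ≠ 1/24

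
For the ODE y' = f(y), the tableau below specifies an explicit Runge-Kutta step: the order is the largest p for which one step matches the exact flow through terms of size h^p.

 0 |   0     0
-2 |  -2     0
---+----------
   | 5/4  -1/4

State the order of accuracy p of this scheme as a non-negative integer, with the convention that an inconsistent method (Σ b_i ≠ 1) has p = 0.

b = (5/4, -1/4)
c = (0, -2)
Σ b_i: 5/4·1 + (-1/4)·1 = 1 ✓
b·c: (-1/4)·(-2) = 1/2 ✓; 2 stages ⇒ order 2.

2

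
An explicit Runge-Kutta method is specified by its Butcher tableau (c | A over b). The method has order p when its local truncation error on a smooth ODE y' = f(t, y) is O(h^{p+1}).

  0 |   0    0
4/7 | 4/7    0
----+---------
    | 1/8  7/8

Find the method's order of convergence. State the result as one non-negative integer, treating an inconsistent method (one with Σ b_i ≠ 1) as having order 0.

b = (1/8, 7/8)
c = (0, 4/7)
Σ b_i: 1/8·1 + 7/8·1 = 1 ✓
b·c: 7/8·4/7 = 1/2 ✓; 2 stages ⇒ order 2.

2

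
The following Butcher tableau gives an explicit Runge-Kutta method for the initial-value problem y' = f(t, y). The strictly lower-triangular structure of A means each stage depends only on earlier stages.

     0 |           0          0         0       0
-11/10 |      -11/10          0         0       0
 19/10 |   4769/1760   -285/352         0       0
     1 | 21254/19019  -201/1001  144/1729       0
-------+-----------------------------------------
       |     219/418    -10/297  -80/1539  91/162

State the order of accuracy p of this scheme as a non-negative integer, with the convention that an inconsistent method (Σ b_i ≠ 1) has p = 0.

4

b = (219/418, -10/297, -80/1539, 91/162)
c = (0, -11/10, 19/10, 1)
Ac = (0, 0, 57/64, 69/182)
Σ b_i: 219/418·1 + (-10/297)·1 + (-80/1539)·1 + 91/162·1 = 1 ✓
b·c: (-10/297)·(-11/10) + (-80/1539)·19/10 + 91/162·1 = 1/2 ✓
b·c²: (-10/297)·121/100 + (-80/1539)·361/100 + 91/162·1 = 1/3 ✓
b·Ac: (-80/1539)·57/64 + 91/162·69/182 = 1/6 ✓
b·c³: (-10/297)·(-1331/1000) + (-80/1539)·6859/1000 + 91/162·1 = 1/4 ✓
b·(c∘Ac): (-80/1539)·1083/640 + 91/162·69/182 = 1/8 ✓
b·Ac²: (-80/1539)·(-627/640) + 91/162·3/52 = 1/12 ✓
b·A²c: 91/162·27/364 = 1/24 ✓; 4 stages ⇒ order 4.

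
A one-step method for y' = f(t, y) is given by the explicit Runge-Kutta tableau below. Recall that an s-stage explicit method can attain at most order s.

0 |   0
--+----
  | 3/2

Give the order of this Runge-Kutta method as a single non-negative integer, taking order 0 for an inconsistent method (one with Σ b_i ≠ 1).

0

b = (3/2)
c = (0)
Σ b_i: 3/2·1 = 3/2 ≠ 1 ⇒ order 0.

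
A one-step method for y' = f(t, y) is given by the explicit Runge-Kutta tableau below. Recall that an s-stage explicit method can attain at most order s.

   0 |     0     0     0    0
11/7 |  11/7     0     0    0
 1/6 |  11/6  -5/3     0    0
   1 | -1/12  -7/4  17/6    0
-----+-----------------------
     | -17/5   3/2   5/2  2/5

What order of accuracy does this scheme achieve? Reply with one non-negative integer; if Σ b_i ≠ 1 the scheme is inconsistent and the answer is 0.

1

b = (-17/5, 3/2, 5/2, 2/5)
c = (0, 11/7, 1/6, 1)
Ac = (0, 0, -55/21, -41/18)
Σ b_i: (-17/5)·1 + 3/2·1 + 5/2·1 + 2/5·1 = 1 ✓
b·c: 3/2·11/7 + 5/2·1/6 + 2/5·1 = 1333/420 ≠ 1/2 ⇒ order 1.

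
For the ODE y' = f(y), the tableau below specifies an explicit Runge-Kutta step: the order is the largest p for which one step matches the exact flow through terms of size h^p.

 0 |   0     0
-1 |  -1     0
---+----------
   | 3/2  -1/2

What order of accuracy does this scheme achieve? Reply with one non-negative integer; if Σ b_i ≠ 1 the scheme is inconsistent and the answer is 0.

b = (3/2, -1/2)
c = (0, -1)
Σ b_i: 3/2·1 + (-1/2)·1 = 1 ✓
b·c: (-1/2)·(-1) = 1/2 ✓; 2 stages ⇒ order 2.

2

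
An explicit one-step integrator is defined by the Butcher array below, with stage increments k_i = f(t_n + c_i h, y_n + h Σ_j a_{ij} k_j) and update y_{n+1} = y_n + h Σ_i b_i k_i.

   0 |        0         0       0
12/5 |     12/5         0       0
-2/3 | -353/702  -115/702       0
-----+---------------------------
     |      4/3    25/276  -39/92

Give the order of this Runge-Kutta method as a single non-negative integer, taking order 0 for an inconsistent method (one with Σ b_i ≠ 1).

b = (4/3, 25/276, -39/92)
c = (0, 12/5, -2/3)
Ac = (0, 0, -46/117)
Σ b_i: 4/3·1 + 25/276·1 + (-39/92)·1 = 1 ✓
b·c: 25/276·12/5 + (-39/92)·(-2/3) = 1/2 ✓
b·c²: 25/276·144/25 + (-39/92)·4/9 = 1/3 ✓
b·Ac: (-39/92)·(-46/117) = 1/6 ✓; 3 stages ⇒ order 3.

3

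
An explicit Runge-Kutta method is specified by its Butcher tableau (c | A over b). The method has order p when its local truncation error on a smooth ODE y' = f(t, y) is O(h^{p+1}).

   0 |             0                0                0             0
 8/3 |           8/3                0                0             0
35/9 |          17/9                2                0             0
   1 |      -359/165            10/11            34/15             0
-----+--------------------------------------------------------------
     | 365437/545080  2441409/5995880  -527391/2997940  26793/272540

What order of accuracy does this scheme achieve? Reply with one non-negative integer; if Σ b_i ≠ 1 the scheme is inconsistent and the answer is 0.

b = (365437/545080, 2441409/5995880, -527391/2997940, 26793/272540)
c = (0, 8/3, 35/9, 1)
Ac = (0, 0, 16/3, 3338/297)
Σ b_i: 365437/545080·1 + 2441409/5995880·1 + (-527391/2997940)·1 + 26793/272540·1 = 1 ✓
b·c: 2441409/5995880·8/3 + (-527391/2997940)·35/9 + 26793/272540·1 = 1/2 ✓
b·c²: 2441409/5995880·64/9 + (-527391/2997940)·1225/81 + 26793/272540·1 = 1/3 ✓
b·Ac: (-527391/2997940)·16/3 + 26793/272540·3338/297 = 1/6 ✓
b·c³: 2441409/5995880·512/27 + (-527391/2997940)·42875/729 + 26793/272540·1 = -206585/81762 ≠ 1/4 ⇒ order 3.
b·(c∘Ac): (-527391/2997940)·560/27 + 26793/272540·3338/297 = -11439107/4496910 ≠ 1/8
b·Ac²: (-527391/2997940)·128/9 + 26793/272540·108910/2673 = 5532133/3679290 ≠ 1/12
b·A²c: 26793/272540·544/45 = 404872/340675 ≠ 1/24

3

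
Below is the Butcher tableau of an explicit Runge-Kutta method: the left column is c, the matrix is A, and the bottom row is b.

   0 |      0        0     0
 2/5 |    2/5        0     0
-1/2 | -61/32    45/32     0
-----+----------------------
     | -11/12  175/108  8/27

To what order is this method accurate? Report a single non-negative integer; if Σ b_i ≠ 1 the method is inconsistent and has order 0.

3

b = (-11/12, 175/108, 8/27)
c = (0, 2/5, -1/2)
Ac = (0, 0, 9/16)
Σ b_i: (-11/12)·1 + 175/108·1 + 8/27·1 = 1 ✓
b·c: 175/108·2/5 + 8/27·(-1/2) = 1/2 ✓
b·c²: 175/108·4/25 + 8/27·1/4 = 1/3 ✓
b·Ac: 8/27·9/16 = 1/6 ✓; 3 stages ⇒ order 3.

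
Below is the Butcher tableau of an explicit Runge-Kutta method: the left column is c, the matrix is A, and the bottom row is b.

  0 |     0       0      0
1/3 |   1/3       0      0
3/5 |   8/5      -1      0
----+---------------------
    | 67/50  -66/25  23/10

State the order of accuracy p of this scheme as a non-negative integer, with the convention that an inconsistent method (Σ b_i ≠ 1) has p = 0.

2

b = (67/50, -66/25, 23/10)
c = (0, 1/3, 3/5)
Ac = (0, 0, -1/3)
Σ b_i: 67/50·1 + (-66/25)·1 + 23/10·1 = 1 ✓
b·c: (-66/25)·1/3 + 23/10·3/5 = 1/2 ✓
b·c²: (-66/25)·1/9 + 23/10·9/25 = 401/750 ≠ 1/3 ⇒ order 2.
b·Ac: 23/10·(-1/3) = -23/30 ≠ 1/6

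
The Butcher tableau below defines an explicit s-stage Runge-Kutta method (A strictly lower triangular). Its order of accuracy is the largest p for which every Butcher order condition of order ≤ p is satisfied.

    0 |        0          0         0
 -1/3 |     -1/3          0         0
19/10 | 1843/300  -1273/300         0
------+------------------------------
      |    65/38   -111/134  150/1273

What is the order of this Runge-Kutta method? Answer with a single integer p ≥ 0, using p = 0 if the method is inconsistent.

b = (65/38, -111/134, 150/1273)
c = (0, -1/3, 19/10)
Ac = (0, 0, 1273/900)
Σ b_i: 65/38·1 + (-111/134)·1 + 150/1273·1 = 1 ✓
b·c: (-111/134)·(-1/3) + 150/1273·19/10 = 1/2 ✓
b·c²: (-111/134)·1/9 + 150/1273·361/100 = 1/3 ✓
b·Ac: 150/1273·1273/900 = 1/6 ✓; 3 stages ⇒ order 3.

3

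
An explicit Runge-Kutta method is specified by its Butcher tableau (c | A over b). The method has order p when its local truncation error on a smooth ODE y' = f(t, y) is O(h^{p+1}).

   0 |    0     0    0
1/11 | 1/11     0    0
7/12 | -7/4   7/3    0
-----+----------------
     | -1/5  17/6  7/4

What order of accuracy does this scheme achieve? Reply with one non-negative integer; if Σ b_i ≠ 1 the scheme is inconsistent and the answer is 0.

b = (-1/5, 17/6, 7/4)
c = (0, 1/11, 7/12)
Ac = (0, 0, 7/33)
Σ b_i: (-1/5)·1 + 17/6·1 + 7/4·1 = 263/60 ≠ 1 ⇒ order 0.

0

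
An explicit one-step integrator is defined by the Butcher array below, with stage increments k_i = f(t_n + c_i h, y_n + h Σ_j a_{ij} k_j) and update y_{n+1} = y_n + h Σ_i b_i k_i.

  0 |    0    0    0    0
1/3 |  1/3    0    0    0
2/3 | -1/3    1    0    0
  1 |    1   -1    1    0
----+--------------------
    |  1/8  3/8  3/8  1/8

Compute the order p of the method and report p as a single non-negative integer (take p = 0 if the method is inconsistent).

4

b = (1/8, 3/8, 3/8, 1/8)
c = (0, 1/3, 2/3, 1)
Ac = (0, 0, 1/3, 1/3)
Σ b_i: 1/8·1 + 3/8·1 + 3/8·1 + 1/8·1 = 1 ✓
b·c: 3/8·1/3 + 3/8·2/3 + 1/8·1 = 1/2 ✓
b·c²: 3/8·1/9 + 3/8·4/9 + 1/8·1 = 1/3 ✓
b·Ac: 3/8·1/3 + 1/8·1/3 = 1/6 ✓
b·c³: 3/8·1/27 + 3/8·8/27 + 1/8·1 = 1/4 ✓
b·(c∘Ac): 3/8·2/9 + 1/8·1/3 = 1/8 ✓
b·Ac²: 3/8·1/9 + 1/8·1/3 = 1/12 ✓
b·A²c: 1/8·1/3 = 1/24 ✓; 4 stages ⇒ order 4.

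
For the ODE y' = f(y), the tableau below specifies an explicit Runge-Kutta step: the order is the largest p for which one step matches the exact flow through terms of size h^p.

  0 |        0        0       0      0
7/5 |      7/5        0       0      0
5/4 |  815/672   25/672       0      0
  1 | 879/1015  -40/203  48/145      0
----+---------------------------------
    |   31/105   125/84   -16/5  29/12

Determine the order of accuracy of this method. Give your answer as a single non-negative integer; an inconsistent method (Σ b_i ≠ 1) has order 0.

4

b = (31/105, 125/84, -16/5, 29/12)
c = (0, 7/5, 5/4, 1)
Ac = (0, 0, 5/96, 4/29)
Σ b_i: 31/105·1 + 125/84·1 + (-16/5)·1 + 29/12·1 = 1 ✓
b·c: 125/84·7/5 + (-16/5)·5/4 + 29/12·1 = 1/2 ✓
b·c²: 125/84·49/25 + (-16/5)·25/16 + 29/12·1 = 1/3 ✓
b·Ac: (-16/5)·5/96 + 29/12·4/29 = 1/6 ✓
b·c³: 125/84·343/125 + (-16/5)·125/64 + 29/12·1 = 1/4 ✓
b·(c∘Ac): (-16/5)·25/384 + 29/12·4/29 = 1/8 ✓
b·Ac²: (-16/5)·7/96 + 29/12·19/145 = 1/12 ✓
b·A²c: 29/12·1/58 = 1/24 ✓; 4 stages ⇒ order 4.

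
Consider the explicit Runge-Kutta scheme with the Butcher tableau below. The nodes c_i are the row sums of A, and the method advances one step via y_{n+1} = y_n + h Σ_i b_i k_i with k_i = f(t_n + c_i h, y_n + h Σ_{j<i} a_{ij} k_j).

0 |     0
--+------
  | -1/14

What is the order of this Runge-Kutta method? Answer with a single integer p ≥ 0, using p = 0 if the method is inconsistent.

0

b = (-1/14)
c = (0)
Σ b_i: (-1/14)·1 = -1/14 ≠ 1 ⇒ order 0.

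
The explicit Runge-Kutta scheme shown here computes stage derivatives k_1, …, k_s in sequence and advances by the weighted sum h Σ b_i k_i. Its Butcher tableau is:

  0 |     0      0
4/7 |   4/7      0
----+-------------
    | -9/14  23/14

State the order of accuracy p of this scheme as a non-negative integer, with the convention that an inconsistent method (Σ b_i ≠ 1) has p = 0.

1

b = (-9/14, 23/14)
c = (0, 4/7)
Σ b_i: (-9/14)·1 + 23/14·1 = 1 ✓
b·c: 23/14·4/7 = 46/49 ≠ 1/2 ⇒ order 1.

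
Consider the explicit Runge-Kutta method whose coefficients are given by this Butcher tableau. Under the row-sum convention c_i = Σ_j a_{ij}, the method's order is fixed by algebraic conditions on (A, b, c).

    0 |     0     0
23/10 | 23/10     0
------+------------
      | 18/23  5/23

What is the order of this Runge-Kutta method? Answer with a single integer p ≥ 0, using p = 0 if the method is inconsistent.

b = (18/23, 5/23)
c = (0, 23/10)
Σ b_i: 18/23·1 + 5/23·1 = 1 ✓
b·c: 5/23·23/10 = 1/2 ✓; 2 stages ⇒ order 2.

2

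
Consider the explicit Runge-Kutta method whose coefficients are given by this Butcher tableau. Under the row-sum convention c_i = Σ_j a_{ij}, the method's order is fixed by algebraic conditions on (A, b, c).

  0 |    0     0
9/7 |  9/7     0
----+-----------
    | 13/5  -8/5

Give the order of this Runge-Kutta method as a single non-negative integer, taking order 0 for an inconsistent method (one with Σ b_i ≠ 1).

1

b = (13/5, -8/5)
c = (0, 9/7)
Σ b_i: 13/5·1 + (-8/5)·1 = 1 ✓
b·c: (-8/5)·9/7 = -72/35 ≠ 1/2 ⇒ order 1.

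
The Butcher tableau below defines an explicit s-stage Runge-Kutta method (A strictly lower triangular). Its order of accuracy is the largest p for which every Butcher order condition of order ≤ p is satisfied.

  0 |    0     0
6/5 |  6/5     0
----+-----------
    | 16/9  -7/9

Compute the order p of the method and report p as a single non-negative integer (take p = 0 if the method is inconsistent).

b = (16/9, -7/9)
c = (0, 6/5)
Σ b_i: 16/9·1 + (-7/9)·1 = 1 ✓
b·c: (-7/9)·6/5 = -14/15 ≠ 1/2 ⇒ order 1.

1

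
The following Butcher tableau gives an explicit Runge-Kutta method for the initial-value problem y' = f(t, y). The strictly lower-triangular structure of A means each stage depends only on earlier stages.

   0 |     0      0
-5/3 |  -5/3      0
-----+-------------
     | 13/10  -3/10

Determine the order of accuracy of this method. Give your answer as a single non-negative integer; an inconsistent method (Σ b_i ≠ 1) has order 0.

b = (13/10, -3/10)
c = (0, -5/3)
Σ b_i: 13/10·1 + (-3/10)·1 = 1 ✓
b·c: (-3/10)·(-5/3) = 1/2 ✓; 2 stages ⇒ order 2.

2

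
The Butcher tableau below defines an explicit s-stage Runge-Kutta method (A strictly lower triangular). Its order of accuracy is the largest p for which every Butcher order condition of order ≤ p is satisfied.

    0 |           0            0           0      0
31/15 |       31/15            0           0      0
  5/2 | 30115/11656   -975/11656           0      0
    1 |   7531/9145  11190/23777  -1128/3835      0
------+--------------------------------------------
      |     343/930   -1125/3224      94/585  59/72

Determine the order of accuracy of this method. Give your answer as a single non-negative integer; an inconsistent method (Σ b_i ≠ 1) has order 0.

4

b = (343/930, -1125/3224, 94/585, 59/72)
c = (0, 31/15, 5/2, 1)
Ac = (0, 0, -65/376, 14/59)
Σ b_i: 343/930·1 + (-1125/3224)·1 + 94/585·1 + 59/72·1 = 1 ✓
b·c: (-1125/3224)·31/15 + 94/585·5/2 + 59/72·1 = 1/2 ✓
b·c²: (-1125/3224)·961/225 + 94/585·25/4 + 59/72·1 = 1/3 ✓
b·Ac: 94/585·(-65/376) + 59/72·14/59 = 1/6 ✓
b·c³: (-1125/3224)·29791/3375 + 94/585·125/8 + 59/72·1 = 1/4 ✓
b·(c∘Ac): 94/585·(-325/752) + 59/72·14/59 = 1/8 ✓
b·Ac²: 94/585·(-403/1128) + 59/72·152/885 = 1/12 ✓
b·A²c: 59/72·3/59 = 1/24 ✓; 4 stages ⇒ order 4.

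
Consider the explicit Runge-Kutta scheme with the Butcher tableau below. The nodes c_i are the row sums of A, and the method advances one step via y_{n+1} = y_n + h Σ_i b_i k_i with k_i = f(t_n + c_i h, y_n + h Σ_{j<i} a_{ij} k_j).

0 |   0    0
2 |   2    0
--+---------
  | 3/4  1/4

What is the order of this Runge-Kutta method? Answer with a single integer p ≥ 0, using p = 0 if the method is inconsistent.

b = (3/4, 1/4)
c = (0, 2)
Σ b_i: 3/4·1 + 1/4·1 = 1 ✓
b·c: 1/4·2 = 1/2 ✓; 2 stages ⇒ order 2.

2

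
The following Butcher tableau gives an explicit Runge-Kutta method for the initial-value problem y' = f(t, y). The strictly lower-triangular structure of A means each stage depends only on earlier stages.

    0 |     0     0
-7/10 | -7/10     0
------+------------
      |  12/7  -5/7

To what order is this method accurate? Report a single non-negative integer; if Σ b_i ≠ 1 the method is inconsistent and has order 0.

2

b = (12/7, -5/7)
c = (0, -7/10)
Σ b_i: 12/7·1 + (-5/7)·1 = 1 ✓
b·c: (-5/7)·(-7/10) = 1/2 ✓; 2 stages ⇒ order 2.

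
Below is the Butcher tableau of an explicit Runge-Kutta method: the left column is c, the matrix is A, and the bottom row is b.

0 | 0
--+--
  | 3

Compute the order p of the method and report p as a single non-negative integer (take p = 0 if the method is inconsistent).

0

b = (3)
c = (0)
Σ b_i: 3·1 = 3 ≠ 1 ⇒ order 0.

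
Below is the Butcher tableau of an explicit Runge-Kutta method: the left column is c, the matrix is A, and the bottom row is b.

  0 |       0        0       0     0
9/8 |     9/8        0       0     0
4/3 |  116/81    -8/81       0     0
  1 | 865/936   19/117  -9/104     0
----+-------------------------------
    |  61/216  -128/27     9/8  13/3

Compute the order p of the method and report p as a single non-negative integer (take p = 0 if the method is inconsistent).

b = (61/216, -128/27, 9/8, 13/3)
c = (0, 9/8, 4/3, 1)
Ac = (0, 0, -1/9, 7/104)
Σ b_i: 61/216·1 + (-128/27)·1 + 9/8·1 + 13/3·1 = 1 ✓
b·c: (-128/27)·9/8 + 9/8·4/3 + 13/3·1 = 1/2 ✓
b·c²: (-128/27)·81/64 + 9/8·16/9 + 13/3·1 = 1/3 ✓
b·Ac: 9/8·(-1/9) + 13/3·7/104 = 1/6 ✓
b·c³: (-128/27)·729/512 + 9/8·64/27 + 13/3·1 = 1/4 ✓
b·(c∘Ac): 9/8·(-4/27) + 13/3·7/104 = 1/8 ✓
b·Ac²: 9/8·(-1/8) + 13/3·43/832 = 1/12 ✓
b·A²c: 13/3·1/104 = 1/24 ✓; 4 stages ⇒ order 4.

4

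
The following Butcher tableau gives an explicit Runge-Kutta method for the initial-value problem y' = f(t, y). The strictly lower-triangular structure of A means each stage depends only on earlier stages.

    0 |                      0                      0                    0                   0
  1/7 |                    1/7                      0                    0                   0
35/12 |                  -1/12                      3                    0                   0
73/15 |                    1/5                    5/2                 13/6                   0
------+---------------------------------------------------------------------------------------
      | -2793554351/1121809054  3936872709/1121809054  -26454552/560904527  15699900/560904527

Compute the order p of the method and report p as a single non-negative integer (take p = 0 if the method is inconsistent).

b = (-2793554351/1121809054, 3936872709/1121809054, -26454552/560904527, 15699900/560904527)
c = (0, 1/7, 35/12, 73/15)
Ac = (0, 0, 3/7, 3365/504)
Σ b_i: (-2793554351/1121809054)·1 + 3936872709/1121809054·1 + (-26454552/560904527)·1 + 15699900/560904527·1 = 1 ✓
b·c: 3936872709/1121809054·1/7 + (-26454552/560904527)·35/12 + 15699900/560904527·73/15 = 1/2 ✓
b·c²: 3936872709/1121809054·1/49 + (-26454552/560904527)·1225/144 + 15699900/560904527·5329/225 = 1/3 ✓
b·Ac: (-26454552/560904527)·3/7 + 15699900/560904527·3365/504 = 1/6 ✓
b·c³: 3936872709/1121809054·1/343 + (-26454552/560904527)·42875/1728 + 15699900/560904527·389017/3375 = 417235876117/201925629720 ≠ 1/4 ⇒ order 3.
b·(c∘Ac): (-26454552/560904527)·5/4 + 15699900/560904527·49129/1512 = 60110106985/70673970402 ≠ 1/8
b·Ac²: (-26454552/560904527)·3/49 + 15699900/560904527·782485/42336 = 145432929199/282695881608 ≠ 1/12
b·A²c: 15699900/560904527·13/14 = 102049350/3926331689 ≠ 1/24

3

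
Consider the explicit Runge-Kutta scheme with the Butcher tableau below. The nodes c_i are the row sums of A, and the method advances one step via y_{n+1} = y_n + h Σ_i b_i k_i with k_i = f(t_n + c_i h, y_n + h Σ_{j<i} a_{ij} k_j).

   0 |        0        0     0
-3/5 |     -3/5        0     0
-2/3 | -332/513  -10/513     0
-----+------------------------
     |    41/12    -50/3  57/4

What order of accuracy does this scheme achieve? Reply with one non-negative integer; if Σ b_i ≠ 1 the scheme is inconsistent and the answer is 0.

3

b = (41/12, -50/3, 57/4)
c = (0, -3/5, -2/3)
Ac = (0, 0, 2/171)
Σ b_i: 41/12·1 + (-50/3)·1 + 57/4·1 = 1 ✓
b·c: (-50/3)·(-3/5) + 57/4·(-2/3) = 1/2 ✓
b·c²: (-50/3)·9/25 + 57/4·4/9 = 1/3 ✓
b·Ac: 57/4·2/171 = 1/6 ✓; 3 stages ⇒ order 3.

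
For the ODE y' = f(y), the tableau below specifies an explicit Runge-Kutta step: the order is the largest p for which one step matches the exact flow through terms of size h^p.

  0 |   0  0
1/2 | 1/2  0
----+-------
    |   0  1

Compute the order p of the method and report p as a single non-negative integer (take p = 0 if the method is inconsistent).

b = (0, 1)
c = (0, 1/2)
Σ b_i: 1·1 = 1 ✓
b·c: 1·1/2 = 1/2 ✓; 2 stages ⇒ order 2.

2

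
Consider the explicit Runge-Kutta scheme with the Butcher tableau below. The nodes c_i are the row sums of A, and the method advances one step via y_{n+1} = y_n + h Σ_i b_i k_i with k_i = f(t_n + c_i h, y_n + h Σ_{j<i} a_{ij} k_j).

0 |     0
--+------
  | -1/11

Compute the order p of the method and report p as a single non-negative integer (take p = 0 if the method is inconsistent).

0

b = (-1/11)
c = (0)
Σ b_i: (-1/11)·1 = -1/11 ≠ 1 ⇒ order 0.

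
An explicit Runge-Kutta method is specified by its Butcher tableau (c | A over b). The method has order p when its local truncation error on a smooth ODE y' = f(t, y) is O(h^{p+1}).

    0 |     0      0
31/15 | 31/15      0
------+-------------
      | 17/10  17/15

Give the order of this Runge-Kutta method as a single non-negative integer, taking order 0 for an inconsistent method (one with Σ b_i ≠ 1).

b = (17/10, 17/15)
c = (0, 31/15)
Σ b_i: 17/10·1 + 17/15·1 = 17/6 ≠ 1 ⇒ order 0.

0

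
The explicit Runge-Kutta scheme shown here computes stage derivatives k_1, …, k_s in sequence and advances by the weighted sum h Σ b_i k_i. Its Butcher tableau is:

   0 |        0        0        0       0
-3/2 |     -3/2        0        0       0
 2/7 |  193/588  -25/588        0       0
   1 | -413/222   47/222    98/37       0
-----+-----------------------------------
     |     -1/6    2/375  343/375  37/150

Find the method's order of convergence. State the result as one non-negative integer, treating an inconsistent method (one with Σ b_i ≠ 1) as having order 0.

4

b = (-1/6, 2/375, 343/375, 37/150)
c = (0, -3/2, 2/7, 1)
Ac = (0, 0, 25/392, 65/148)
Σ b_i: (-1/6)·1 + 2/375·1 + 343/375·1 + 37/150·1 = 1 ✓
b·c: 2/375·(-3/2) + 343/375·2/7 + 37/150·1 = 1/2 ✓
b·c²: 2/375·9/4 + 343/375·4/49 + 37/150·1 = 1/3 ✓
b·Ac: 343/375·25/392 + 37/150·65/148 = 1/6 ✓
b·c³: 2/375·(-27/8) + 343/375·8/343 + 37/150·1 = 1/4 ✓
b·(c∘Ac): 343/375·25/1372 + 37/150·65/148 = 1/8 ✓
b·Ac²: 343/375·(-75/784) + 37/150·205/296 = 1/12 ✓
b·A²c: 37/150·25/148 = 1/24 ✓; 4 stages ⇒ order 4.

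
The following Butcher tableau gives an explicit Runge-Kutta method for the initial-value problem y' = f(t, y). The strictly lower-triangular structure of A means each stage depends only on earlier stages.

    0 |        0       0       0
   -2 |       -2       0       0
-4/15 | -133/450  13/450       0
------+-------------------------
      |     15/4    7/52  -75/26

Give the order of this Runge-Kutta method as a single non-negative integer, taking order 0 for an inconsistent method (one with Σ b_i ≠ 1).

3

b = (15/4, 7/52, -75/26)
c = (0, -2, -4/15)
Ac = (0, 0, -13/225)
Σ b_i: 15/4·1 + 7/52·1 + (-75/26)·1 = 1 ✓
b·c: 7/52·(-2) + (-75/26)·(-4/15) = 1/2 ✓
b·c²: 7/52·4 + (-75/26)·16/225 = 1/3 ✓
b·Ac: (-75/26)·(-13/225) = 1/6 ✓; 3 stages ⇒ order 3.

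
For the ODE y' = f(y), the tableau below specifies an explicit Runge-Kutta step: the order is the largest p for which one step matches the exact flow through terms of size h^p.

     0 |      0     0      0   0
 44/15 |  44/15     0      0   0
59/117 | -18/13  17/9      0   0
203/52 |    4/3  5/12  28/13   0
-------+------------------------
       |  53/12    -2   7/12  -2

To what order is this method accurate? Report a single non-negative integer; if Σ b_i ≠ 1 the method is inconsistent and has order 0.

b = (53/12, -2, 7/12, -2)
c = (0, 44/15, 59/117, 203/52)
Ac = (0, 0, 748/135, 3511/1521)
Σ b_i: 53/12·1 + (-2)·1 + 7/12·1 + (-2)·1 = 1 ✓
b·c: (-2)·44/15 + 7/12·59/117 + (-2)·203/52 = -93929/7020 ≠ 1/2 ⇒ order 1.

1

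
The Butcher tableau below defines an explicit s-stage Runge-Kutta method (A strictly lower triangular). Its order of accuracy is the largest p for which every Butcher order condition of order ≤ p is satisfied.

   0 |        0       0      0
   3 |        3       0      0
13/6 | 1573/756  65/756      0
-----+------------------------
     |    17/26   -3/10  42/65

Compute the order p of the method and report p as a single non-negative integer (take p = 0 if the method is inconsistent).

b = (17/26, -3/10, 42/65)
c = (0, 3, 13/6)
Ac = (0, 0, 65/252)
Σ b_i: 17/26·1 + (-3/10)·1 + 42/65·1 = 1 ✓
b·c: (-3/10)·3 + 42/65·13/6 = 1/2 ✓
b·c²: (-3/10)·9 + 42/65·169/36 = 1/3 ✓
b·Ac: 42/65·65/252 = 1/6 ✓; 3 stages ⇒ order 3.

3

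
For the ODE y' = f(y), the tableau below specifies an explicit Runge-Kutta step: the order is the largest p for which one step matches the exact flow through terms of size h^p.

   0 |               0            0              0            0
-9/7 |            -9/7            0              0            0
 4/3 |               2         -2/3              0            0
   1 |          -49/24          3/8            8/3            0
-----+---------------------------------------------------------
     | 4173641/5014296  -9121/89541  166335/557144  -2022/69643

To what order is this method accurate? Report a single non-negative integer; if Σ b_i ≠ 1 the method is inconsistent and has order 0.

3

b = (4173641/5014296, -9121/89541, 166335/557144, -2022/69643)
c = (0, -9/7, 4/3, 1)
Ac = (0, 0, 6/7, 1549/504)
Σ b_i: 4173641/5014296·1 + (-9121/89541)·1 + 166335/557144·1 + (-2022/69643)·1 = 1 ✓
b·c: (-9121/89541)·(-9/7) + 166335/557144·4/3 + (-2022/69643)·1 = 1/2 ✓
b·c²: (-9121/89541)·81/49 + 166335/557144·16/9 + (-2022/69643)·1 = 1/3 ✓
b·Ac: 166335/557144·6/7 + (-2022/69643)·1549/504 = 1/6 ✓
b·c³: (-9121/89541)·(-729/343) + 166335/557144·64/27 + (-2022/69643)·1 = 3927421/4387509 ≠ 1/4 ⇒ order 3.
b·(c∘Ac): 166335/557144·8/7 + (-2022/69643)·1549/504 = 1474007/5850012 ≠ 1/8
b·Ac²: 166335/557144·(-54/49) + (-2022/69643)·56737/10584 = -4252841/8775018 ≠ 1/12
b·A²c: (-2022/69643)·16/7 = -32352/487501 ≠ 1/24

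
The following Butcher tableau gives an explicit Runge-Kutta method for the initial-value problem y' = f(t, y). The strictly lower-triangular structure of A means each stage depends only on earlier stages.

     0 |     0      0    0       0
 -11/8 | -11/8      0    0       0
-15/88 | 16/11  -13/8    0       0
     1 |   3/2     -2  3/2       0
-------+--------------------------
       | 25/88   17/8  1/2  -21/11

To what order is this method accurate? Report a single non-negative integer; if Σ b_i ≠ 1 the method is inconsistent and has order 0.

1

b = (25/88, 17/8, 1/2, -21/11)
c = (0, -11/8, -15/88, 1)
Ac = (0, 0, 143/64, 439/176)
Σ b_i: 25/88·1 + 17/8·1 + 1/2·1 + (-21/11)·1 = 1 ✓
b·c: 17/8·(-11/8) + 1/2·(-15/88) + (-21/11)·1 = -3461/704 ≠ 1/2 ⇒ order 1.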